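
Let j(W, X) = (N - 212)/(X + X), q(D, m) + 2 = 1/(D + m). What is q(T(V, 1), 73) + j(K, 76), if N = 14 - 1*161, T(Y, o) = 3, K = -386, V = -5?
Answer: -661/152 ≈ -4.3487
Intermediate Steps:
q(D, m) = -2 + 1/(D + m)
N = -147 (N = 14 - 161 = -147)
j(W, X) = -359/(2*X) (j(W, X) = (-147 - 212)/(X + X) = -359*1/(2*X) = -359/(2*X))
q(T(V, 1), 73) + j(K, 76) = (1 - 2*3 - 2*73)/(3 + 73) - 359/2/76 = (1 - 6 - 146)/76 - 359/2*1/76 = (1/76)*(-151) - 359/152 = -151/76 - 359/152 = -661/152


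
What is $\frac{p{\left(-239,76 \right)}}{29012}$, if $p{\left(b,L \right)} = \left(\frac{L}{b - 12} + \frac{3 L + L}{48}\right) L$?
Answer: $\frac{86279}{5461509} \approx 0.015798$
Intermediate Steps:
$p{\left(b,L \right)} = L \left(\frac{L}{12} + \frac{L}{-12 + b}\right)$ ($p{\left(b,L \right)} = \left(\frac{L}{-12 + b} + 4 L \frac{1}{48}\right) L = \left(\frac{L}{-12 + b} + \frac{L}{12}\right) L = \left(\frac{L}{12} + \frac{L}{-12 + b}\right) L = L \left(\frac{L}{12} + \frac{L}{-12 + b}\right)$)
$\frac{p{\left(-239,76 \right)}}{29012} = \frac{\frac{1}{12} \left(-239\right) 76^{2} \frac{1}{-12 - 239}}{29012} = \frac{1}{12} \left(-239\right) 5776 \frac{1}{-251} \cdot \frac{1}{29012} = \frac{1}{12} \left(-239\right) 5776 \left(- \frac{1}{251}\right) \frac{1}{29012} = \frac{345116}{753} \cdot \frac{1}{29012} = \frac{86279}{5461509}$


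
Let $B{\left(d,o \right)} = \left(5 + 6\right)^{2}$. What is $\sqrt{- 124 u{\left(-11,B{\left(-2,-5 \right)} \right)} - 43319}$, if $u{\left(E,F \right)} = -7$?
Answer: $i \sqrt{42451} \approx 206.04 i$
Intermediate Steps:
$B{\left(d,o \right)} = 121$ ($B{\left(d,o \right)} = 11^{2} = 121$)
$\sqrt{- 124 u{\left(-11,B{\left(-2,-5 \right)} \right)} - 43319} = \sqrt{\left(-124\right) \left(-7\right) - 43319} = \sqrt{868 - 43319} = \sqrt{-42451} = i \sqrt{42451}$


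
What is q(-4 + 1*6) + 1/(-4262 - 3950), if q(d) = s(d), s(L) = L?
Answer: 16423/8212 ≈ 1.9999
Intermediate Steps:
q(d) = d
q(-4 + 1*6) + 1/(-4262 - 3950) = (-4 + 1*6) + 1/(-4262 - 3950) = (-4 + 6) + 1/(-8212) = 2 - 1/8212 = 16423/8212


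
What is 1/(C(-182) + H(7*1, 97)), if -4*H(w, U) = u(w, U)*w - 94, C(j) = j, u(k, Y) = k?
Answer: -4/683 ≈ -0.0058565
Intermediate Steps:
H(w, U) = 47/2 - w²/4 (H(w, U) = -(w*w - 94)/4 = -(w² - 94)/4 = -(-94 + w²)/4 = 47/2 - w²/4)
1/(C(-182) + H(7*1, 97)) = 1/(-182 + (47/2 - (7*1)²/4)) = 1/(-182 + (47/2 - ¼*7²)) = 1/(-182 + (47/2 - ¼*49)) = 1/(-182 + (47/2 - 49/4)) = 1/(-182 + 45/4) = 1/(-683/4) = -4/683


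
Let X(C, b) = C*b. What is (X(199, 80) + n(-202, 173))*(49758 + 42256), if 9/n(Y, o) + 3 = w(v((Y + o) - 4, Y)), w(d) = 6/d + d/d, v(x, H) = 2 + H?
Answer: 297284352040/203 ≈ 1.4645e+9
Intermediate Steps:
w(d) = 1 + 6/d (w(d) = 6/d + 1 = 1 + 6/d)
n(Y, o) = 9/(-3 + (8 + Y)/(2 + Y)) (n(Y, o) = 9/(-3 + (6 + (2 + Y))/(2 + Y)) = 9/(-3 + (8 + Y)/(2 + Y)))
(X(199, 80) + n(-202, 173))*(49758 + 42256) = (199*80 + 9*(-2 - 1*(-202))/(2*(-1 - 202)))*(49758 + 42256) = (15920 + (9/2)*(-2 + 202)/(-203))*92014 = (15920 + (9/2)*(-1/203)*200)*92014 = (15920 - 900/203)*92014 = (3230860/203)*92014 = 297284352040/203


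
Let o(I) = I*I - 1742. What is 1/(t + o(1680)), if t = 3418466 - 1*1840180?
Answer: 1/4398944 ≈ 2.2733e-7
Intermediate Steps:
o(I) = -1742 + I² (o(I) = I² - 1742 = -1742 + I²)
t = 1578286 (t = 3418466 - 1840180 = 1578286)
1/(t + o(1680)) = 1/(1578286 + (-1742 + 1680²)) = 1/(1578286 + (-1742 + 2822400)) = 1/(1578286 + 2820658) = 1/4398944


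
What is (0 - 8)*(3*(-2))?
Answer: 48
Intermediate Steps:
(0 - 8)*(3*(-2)) = -8*(-6) = 48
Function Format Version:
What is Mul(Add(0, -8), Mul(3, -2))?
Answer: 48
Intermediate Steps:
Mul(Add(0, -8), Mul(3, -2)) = Mul(-8, -6) = 48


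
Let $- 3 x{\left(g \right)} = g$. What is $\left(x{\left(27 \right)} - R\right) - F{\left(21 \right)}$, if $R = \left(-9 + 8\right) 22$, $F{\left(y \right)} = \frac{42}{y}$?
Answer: $11$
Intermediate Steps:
$R = -22$ ($R = \left(-1\right) 22 = -22$)
$x{\left(g \right)} = - \frac{g}{3}$
$\left(x{\left(27 \right)} - R\right) - F{\left(21 \right)} = \left(\left(- \frac{1}{3}\right) 27 - -22\right) - \frac{42}{21} = \left(-9 + 22\right) - 42 \cdot \frac{1}{21} = 13 - 2 = 11$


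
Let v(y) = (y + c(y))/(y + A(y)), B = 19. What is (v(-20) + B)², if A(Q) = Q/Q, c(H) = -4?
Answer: 148225/361 ≈ 410.60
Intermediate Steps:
A(Q) = 1
v(y) = (-4 + y)/(1 + y) (v(y) = (y - 4)/(y + 1) = (-4 + y)/(1 + y))
(v(-20) + B)² = ((-4 - 20)/(1 - 20) + 19)² = (-24/(-19) + 19)² = (-1/19*(-24) + 19)² = (24/19 + 19)² = (385/19)² = 148225/361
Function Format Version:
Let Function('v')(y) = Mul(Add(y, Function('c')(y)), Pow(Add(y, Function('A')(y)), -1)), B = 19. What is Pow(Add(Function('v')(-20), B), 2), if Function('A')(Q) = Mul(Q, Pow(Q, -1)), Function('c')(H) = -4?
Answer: Rational(148225, 361) ≈ 410.60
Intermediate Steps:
Function('A')(Q) = 1
Function('v')(y) = Mul(Pow(Add(1, y), -1), Add(-4, y)) (Function('v')(y) = Mul(Add(y, -4), Pow(Add(y, 1), -1)) = Mul(Add(-4, y), Pow(Add(1, y), -1)) = Mul(Pow(Add(1, y), -1), Add(-4, y)))
Pow(Add(Function('v')(-20), B), 2) = Pow(Add(Mul(Pow(Add(1, -20), -1), Add(-4, -20)), 19), 2) = Pow(Add(Mul(Pow(-19, -1), -24), 19), 2) = Pow(Add(Mul(Rational(-1, 19), -24), 19), 2) = Pow(Add(Rational(24, 19), 19), 2) = Pow(Rational(385, 19), 2) = Rational(148225, 361)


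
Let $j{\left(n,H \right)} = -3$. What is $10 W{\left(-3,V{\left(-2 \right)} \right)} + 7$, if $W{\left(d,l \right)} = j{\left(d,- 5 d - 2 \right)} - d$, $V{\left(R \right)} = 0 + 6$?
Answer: $7$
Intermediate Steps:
$V{\left(R \right)} = 6$
$W{\left(d,l \right)} = -3 - d$
$10 W{\left(-3,V{\left(-2 \right)} \right)} + 7 = 10 \left(-3 - -3\right) + 7 = 10 \left(-3 + 3\right) + 7 = 10 \cdot 0 + 7 = 0 + 7 = 7$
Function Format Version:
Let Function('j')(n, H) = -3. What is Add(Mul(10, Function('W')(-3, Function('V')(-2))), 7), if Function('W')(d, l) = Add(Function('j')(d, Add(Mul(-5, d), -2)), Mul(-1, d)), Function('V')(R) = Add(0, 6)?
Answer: 7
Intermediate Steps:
Function('V')(R) = 6
Function('W')(d, l) = Add(-3, Mul(-1, d))
Add(Mul(10, Function('W')(-3, Function('V')(-2))), 7) = Add(Mul(10, Add(-3, Mul(-1, -3))), 7) = Add(Mul(10, Add(-3, 3)), 7) = Add(Mul(10, 0), 7) = Add(0, 7) = 7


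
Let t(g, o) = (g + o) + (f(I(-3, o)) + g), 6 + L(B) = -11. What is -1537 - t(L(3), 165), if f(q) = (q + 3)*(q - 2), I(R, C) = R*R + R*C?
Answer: -237372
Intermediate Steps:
I(R, C) = R² + C*R
f(q) = (-2 + q)*(3 + q) (f(q) = (3 + q)*(-2 + q) = (-2 + q)*(3 + q))
L(B) = -17 (L(B) = -6 - 11 = -17)
t(g, o) = 3 + (9 - 3*o)² - 2*o + 2*g (t(g, o) = (g + o) + ((-6 - 3*(o - 3) + (-3*(o - 3))²) + g) = (g + o) + ((-6 - 3*(-3 + o) + (-3*(-3 + o))²) + g) = (g + o) + ((-6 + (9 - 3*o) + (9 - 3*o)²) + g) = (g + o) + ((3 + (9 - 3*o)² - 3*o) + g) = (g + o) + (3 + g + (9 - 3*o)² - 3*o) = 3 + (9 - 3*o)² - 2*o + 2*g)
-1537 - t(L(3), 165) = -1537 - (84 - 56*165 + 2*(-17) + 9*165²) = -1537 - (84 - 9240 - 34 + 9*27225) = -1537 - (84 - 9240 - 34 + 245025) = -1537 - 1*235835 = -1537 - 235835 = -237372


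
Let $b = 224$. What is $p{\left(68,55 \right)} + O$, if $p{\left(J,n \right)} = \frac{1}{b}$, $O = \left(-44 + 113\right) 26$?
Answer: $\frac{401857}{224} \approx 1794.0$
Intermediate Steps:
$O = 1794$ ($O = 69 \cdot 26 = 1794$)
$p{\left(J,n \right)} = \frac{1}{224}$
$p{\left(68,55 \right)} + O = \frac{1}{224} + 1794 = \frac{401857}{224}$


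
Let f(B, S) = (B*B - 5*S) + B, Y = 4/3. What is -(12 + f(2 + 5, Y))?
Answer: -184/3 ≈ -61.333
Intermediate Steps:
Y = 4/3 (Y = 4*(1/3) = 4/3 ≈ 1.3333)
f(B, S) = B + B**2 - 5*S (f(B, S) = (B**2 - 5*S) + B = B + B**2 - 5*S)
-(12 + f(2 + 5, Y)) = -(12 + ((2 + 5) + (2 + 5)**2 - 5*4/3)) = -(12 + (7 + 7**2 - 20/3)) = -(12 + (7 + 49 - 20/3)) = -(12 + 148/3) = -1*184/3 = -184/3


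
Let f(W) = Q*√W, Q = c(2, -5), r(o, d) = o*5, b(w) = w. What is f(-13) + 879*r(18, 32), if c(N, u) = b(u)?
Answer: 79110 - 5*I*√13 ≈ 79110.0 - 18.028*I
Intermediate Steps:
c(N, u) = u
r(o, d) = 5*o
Q = -5
f(W) = -5*√W
f(-13) + 879*r(18, 32) = -5*I*√13 + 879*(5*18) = -5*I*√13 + 879*90 = -5*I*√13 + 79110 = 79110 - 5*I*√13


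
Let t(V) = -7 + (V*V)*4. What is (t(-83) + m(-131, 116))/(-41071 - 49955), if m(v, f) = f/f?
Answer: -13775/45513 ≈ -0.30266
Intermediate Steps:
m(v, f) = 1
t(V) = -7 + 4*V² (t(V) = -7 + V²*4 = -7 + 4*V²)
(t(-83) + m(-131, 116))/(-41071 - 49955) = ((-7 + 4*(-83)²) + 1)/(-41071 - 49955) = ((-7 + 4*6889) + 1)/(-91026) = ((-7 + 27556) + 1)*(-1/91026) = (27549 + 1)*(-1/91026) = 27550*(-1/91026) = -13775/45513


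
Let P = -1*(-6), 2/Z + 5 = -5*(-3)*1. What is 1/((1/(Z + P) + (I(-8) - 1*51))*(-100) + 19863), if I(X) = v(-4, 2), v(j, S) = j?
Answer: 31/785753 ≈ 3.9453e-5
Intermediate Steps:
Z = 1/5 (Z = 2/(-5 - 5*(-3)*1) = 2/(-5 + 15*1) = 2/(-5 + 15) = 2/10 = 2*(1/10) = 1/5 ≈ 0.20000)
I(X) = -4
P = 6
1/((1/(Z + P) + (I(-8) - 1*51))*(-100) + 19863) = 1/((1/(1/5 + 6) + (-4 - 1*51))*(-100) + 19863) = 1/((1/(31/5) + (-4 - 51))*(-100) + 19863) = 1/((5/31 - 55)*(-100) + 19863) = 1/(-1700/31*(-100) + 19863) = 1/(170000/31 + 19863) = 1/(785753/31) = 31/785753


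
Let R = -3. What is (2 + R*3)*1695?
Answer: -11865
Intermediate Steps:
(2 + R*3)*1695 = (2 - 3*3)*1695 = (2 - 9)*1695 = -7*1695 = -11865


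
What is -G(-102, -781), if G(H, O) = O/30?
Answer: 781/30 ≈ 26.033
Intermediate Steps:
G(H, O) = O/30 (G(H, O) = O*(1/30) = O/30)
-G(-102, -781) = -(-781)/30 = -1*(-781/30) = 781/30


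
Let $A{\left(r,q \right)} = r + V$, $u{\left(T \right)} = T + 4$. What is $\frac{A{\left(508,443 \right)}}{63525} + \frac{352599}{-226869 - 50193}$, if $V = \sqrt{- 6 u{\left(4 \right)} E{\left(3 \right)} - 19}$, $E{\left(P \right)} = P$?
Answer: $- \frac{7419367993}{5866787850} + \frac{i \sqrt{163}}{63525} \approx -1.2646 + 0.00020098 i$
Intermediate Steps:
$u{\left(T \right)} = 4 + T$
$V = i \sqrt{163}$ ($V = \sqrt{- 6 \left(4 + 4\right) 3 - 19} = \sqrt{\left(-6\right) 8 \cdot 3 - 19} = \sqrt{\left(-48\right) 3 - 19} = \sqrt{-144 - 19} = \sqrt{-163} = i \sqrt{163} \approx 12.767 i$)
$A{\left(r,q \right)} = r + i \sqrt{163}$
$\frac{A{\left(508,443 \right)}}{63525} + \frac{352599}{-226869 - 50193} = \frac{508 + i \sqrt{163}}{63525} + \frac{352599}{-226869 - 50193} = \left(508 + i \sqrt{163}\right) \frac{1}{63525} + \frac{352599}{-277062} = \left(\frac{508}{63525} + \frac{i \sqrt{163}}{63525}\right) + 352599 \left(- \frac{1}{277062}\right) = \left(\frac{508}{63525} + \frac{i \sqrt{163}}{63525}\right) - \frac{117533}{92354} = - \frac{7419367993}{5866787850} + \frac{i \sqrt{163}}{63525}$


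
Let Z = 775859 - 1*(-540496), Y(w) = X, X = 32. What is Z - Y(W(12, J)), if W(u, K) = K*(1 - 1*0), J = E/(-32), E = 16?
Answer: 1316323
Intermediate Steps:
J = -½ (J = 16/(-32) = 16*(-1/32) = -½ ≈ -0.50000)
W(u, K) = K (W(u, K) = K*(1 + 0) = K*1 = K)
Y(w) = 32
Z = 1316355 (Z = 775859 + 540496 = 1316355)
Z - Y(W(12, J)) = 1316355 - 1*32 = 1316355 - 32 = 1316323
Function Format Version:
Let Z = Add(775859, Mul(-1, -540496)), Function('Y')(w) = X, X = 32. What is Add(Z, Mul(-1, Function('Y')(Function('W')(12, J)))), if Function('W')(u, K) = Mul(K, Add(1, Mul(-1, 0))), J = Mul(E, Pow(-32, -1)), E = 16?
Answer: 1316323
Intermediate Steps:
J = Rational(-1, 2) (J = Mul(16, Pow(-32, -1)) = Mul(16, Rational(-1, 32)) = Rational(-1, 2) ≈ -0.50000)
Function('W')(u, K) = K (Function('W')(u, K) = Mul(K, Add(1, 0)) = Mul(K, 1) = K)
Function('Y')(w) = 32
Z = 1316355 (Z = Add(775859, 540496) = 1316355)
Add(Z, Mul(-1, Function('Y')(Function('W')(12, J)))) = Add(1316355, Mul(-1, 32)) = Add(1316355, -32) = 1316323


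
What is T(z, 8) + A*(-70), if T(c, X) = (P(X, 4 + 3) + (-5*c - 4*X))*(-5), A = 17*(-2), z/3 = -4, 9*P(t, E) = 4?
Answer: 20140/9 ≈ 2237.8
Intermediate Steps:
P(t, E) = 4/9 (P(t, E) = (1/9)*4 = 4/9)
z = -12 (z = 3*(-4) = -12)
A = -34
T(c, X) = -20/9 + 20*X + 25*c (T(c, X) = (4/9 + (-5*c - 4*X))*(-5) = (4/9 - 5*c - 4*X)*(-5) = -20/9 + 20*X + 25*c)
T(z, 8) + A*(-70) = (-20/9 + 20*8 + 25*(-12)) - 34*(-70) = (-20/9 + 160 - 300) + 2380 = -1280/9 + 2380 = 20140/9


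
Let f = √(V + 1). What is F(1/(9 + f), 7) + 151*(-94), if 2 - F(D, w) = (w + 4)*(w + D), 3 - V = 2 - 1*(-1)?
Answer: -142701/10 ≈ -14270.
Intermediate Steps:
V = 0 (V = 3 - (2 - 1*(-1)) = 3 - (2 + 1) = 3 - 1*3 = 3 - 3 = 0)
f = 1 (f = √(0 + 1) = √1 = 1)
F(D, w) = 2 - (4 + w)*(D + w) (F(D, w) = 2 - (w + 4)*(w + D) = 2 - (4 + w)*(D + w))
F(1/(9 + f), 7) + 151*(-94) = (2 - 1*7² - 4/(9 + 1) - 4*7 - 1*7/(9 + 1)) + 151*(-94) = (2 - 1*49 - 4/10 - 28 - 1*7/10) - 14194 = (2 - 49 - 4*⅒ - 28 - 1*⅒*7) - 14194 = (2 - 49 - ⅖ - 28 - 7/10) - 14194 = -761/10 - 14194 = -142701/10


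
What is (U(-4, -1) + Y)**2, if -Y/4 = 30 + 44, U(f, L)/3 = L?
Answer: 89401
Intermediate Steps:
U(f, L) = 3*L
Y = -296 (Y = -4*(30 + 44) = -4*74 = -296)
(U(-4, -1) + Y)**2 = (3*(-1) - 296)**2 = (-3 - 296)**2 = (-299)**2 = 89401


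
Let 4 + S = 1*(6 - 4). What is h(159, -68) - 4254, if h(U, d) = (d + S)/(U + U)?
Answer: -676421/159 ≈ -4254.2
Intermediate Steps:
S = -2 (S = -4 + 1*(6 - 4) = -4 + 1*2 = -4 + 2 = -2)
h(U, d) = (-2 + d)/(2*U) (h(U, d) = (d - 2)/(U + U) = (-2 + d)/((2*U)) = (-2 + d)*(1/(2*U)) = (-2 + d)/(2*U))
h(159, -68) - 4254 = (½)*(-2 - 68)/159 - 4254 = (½)*(1/159)*(-70) - 4254 = -35/159 - 4254 = -676421/159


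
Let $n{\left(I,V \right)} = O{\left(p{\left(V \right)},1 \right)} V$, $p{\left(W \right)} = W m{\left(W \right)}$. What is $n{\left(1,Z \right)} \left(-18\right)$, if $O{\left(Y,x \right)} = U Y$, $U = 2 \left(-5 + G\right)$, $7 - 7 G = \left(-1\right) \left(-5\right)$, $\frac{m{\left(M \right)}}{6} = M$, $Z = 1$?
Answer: $\frac{7128}{7} \approx 1018.3$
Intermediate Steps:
$m{\left(M \right)} = 6 M$
$G = \frac{2}{7}$ ($G = 1 - \frac{\left(-1\right) \left(-5\right)}{7} = 1 - \frac{5}{7} = \frac{2}{7} \approx 0.28571$)
$p{\left(W \right)} = 6 W^{2}$ ($p{\left(W \right)} = W 6 W = 6 W^{2}$)
$U = - \frac{66}{7}$ ($U = 2 \left(-5 + \frac{2}{7}\right) = 2 \left(- \frac{33}{7}\right) = - \frac{66}{7} \approx -9.4286$)
$O{\left(Y,x \right)} = - \frac{66 Y}{7}$
$n{\left(I,V \right)} = - \frac{396 V^{3}}{7}$ ($n{\left(I,V \right)} = - \frac{66 \cdot 6 V^{2}}{7} V = - \frac{396 V^{2}}{7} V = - \frac{396 V^{3}}{7}$)
$n{\left(1,Z \right)} \left(-18\right) = - \frac{396 \cdot 1^{3}}{7} \left(-18\right) = \left(- \frac{396}{7}\right) 1 \left(-18\right) = \left(- \frac{396}{7}\right) \left(-18\right) = \frac{7128}{7}$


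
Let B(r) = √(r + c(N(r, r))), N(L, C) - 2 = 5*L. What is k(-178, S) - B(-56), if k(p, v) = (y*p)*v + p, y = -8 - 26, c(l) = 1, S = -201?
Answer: -1216630 - I*√55 ≈ -1.2166e+6 - 7.4162*I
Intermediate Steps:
N(L, C) = 2 + 5*L
y = -34
k(p, v) = p - 34*p*v (k(p, v) = (-34*p)*v + p = -34*p*v + p = p - 34*p*v)
B(r) = √(1 + r) (B(r) = √(r + 1) = √(1 + r))
k(-178, S) - B(-56) = -178*(1 - 34*(-201)) - √(1 - 56) = -178*(1 + 6834) - √(-55) = -178*6835 - I*√55 = -1216630 - I*√55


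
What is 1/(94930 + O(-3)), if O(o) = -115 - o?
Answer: 1/94818 ≈ 1.0547e-5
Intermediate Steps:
1/(94930 + O(-3)) = 1/(94930 + (-115 - 1*(-3))) = 1/(94930 + (-115 + 3)) = 1/(94930 - 112) = 1/94818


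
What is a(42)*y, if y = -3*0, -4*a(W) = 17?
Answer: 0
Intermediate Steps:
a(W) = -17/4 (a(W) = -¼*17 = -17/4)
y = 0 (y = -1*0 = 0)
a(42)*y = -17/4*0 = 0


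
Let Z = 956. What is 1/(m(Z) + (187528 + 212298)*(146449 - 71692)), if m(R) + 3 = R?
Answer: 1/29889793235 ≈ 3.3456e-11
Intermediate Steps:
m(R) = -3 + R
1/(m(Z) + (187528 + 212298)*(146449 - 71692)) = 1/((-3 + 956) + (187528 + 212298)*(146449 - 71692)) = 1/(953 + 399826*74757) = 1/(953 + 29889792282) = 1/29889793235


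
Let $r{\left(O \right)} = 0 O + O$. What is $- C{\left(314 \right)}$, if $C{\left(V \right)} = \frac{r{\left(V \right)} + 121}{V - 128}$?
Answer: $- \frac{145}{62} \approx -2.3387$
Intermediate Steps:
$r{\left(O \right)} = O$ ($r{\left(O \right)} = 0 + O = O$)
$C{\left(V \right)} = \frac{121 + V}{-128 + V}$ ($C{\left(V \right)} = \frac{V + 121}{V - 128} = \frac{121 + V}{-128 + V}$)
$- C{\left(314 \right)} = - \frac{121 + 314}{-128 + 314} = - \frac{435}{186} = \left(-1\right) \frac{145}{62} = - \frac{145}{62}$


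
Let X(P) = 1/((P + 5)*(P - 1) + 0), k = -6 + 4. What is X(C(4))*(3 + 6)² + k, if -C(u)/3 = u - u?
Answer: -91/5 ≈ -18.200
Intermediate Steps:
C(u) = 0 (C(u) = -3*(u - u) = -3*0 = 0)
k = -2
X(P) = 1/((-1 + P)*(5 + P)) (X(P) = 1/((5 + P)*(-1 + P) + 0) = 1/((-1 + P)*(5 + P) + 0) = 1/((-1 + P)*(5 + P)))
X(C(4))*(3 + 6)² + k = (3 + 6)²/(-5 + 0² + 4*0) - 2 = 9²/(-5 + 0 + 0) - 2 = 81/(-5) - 2 = -⅕*81 - 2 = -81/5 - 2 = -91/5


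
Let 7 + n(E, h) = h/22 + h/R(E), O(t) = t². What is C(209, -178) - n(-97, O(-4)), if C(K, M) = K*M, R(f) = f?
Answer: -39687665/1067 ≈ -37196.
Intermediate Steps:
n(E, h) = -7 + h/22 + h/E (n(E, h) = -7 + (h/22 + h/E) = -7 + h/22 + h/E)
C(209, -178) - n(-97, O(-4)) = 209*(-178) - (-7 + (1/22)*(-4)² + (-4)²/(-97)) = -37202 - (-7 + (1/22)*16 + 16*(-1/97)) = -37202 - (-7 + 8/11 - 16/97) = -37202 - 1*(-6869/1067) = -37202 + 6869/1067 = -39687665/1067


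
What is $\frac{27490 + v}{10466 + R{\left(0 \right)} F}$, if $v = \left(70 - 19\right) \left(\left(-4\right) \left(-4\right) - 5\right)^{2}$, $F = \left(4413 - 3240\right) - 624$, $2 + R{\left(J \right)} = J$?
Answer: $\frac{33661}{9368} \approx 3.5932$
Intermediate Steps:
$R{\left(J \right)} = -2 + J$
$F = 549$ ($F = 1173 - 624 = 549$)
$v = 6171$ ($v = 51 \left(16 - 5\right)^{2} = 51 \cdot 11^{2} = 51 \cdot 121 = 6171$)
$\frac{27490 + v}{10466 + R{\left(0 \right)} F} = \frac{27490 + 6171}{10466 + \left(-2 + 0\right) 549} = \frac{33661}{10466 - 1098} = \frac{33661}{9368}$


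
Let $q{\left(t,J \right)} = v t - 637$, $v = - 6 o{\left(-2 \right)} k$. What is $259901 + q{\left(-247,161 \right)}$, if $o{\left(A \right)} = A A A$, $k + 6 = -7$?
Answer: $413392$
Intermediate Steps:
$k = -13$ ($k = -6 - 7 = -13$)
$o{\left(A \right)} = A^{3}$ ($o{\left(A \right)} = A^{2} A = A^{3}$)
$v = -624$ ($v = - 6 \left(-2\right)^{3} \left(-13\right) = \left(-6\right) \left(-8\right) \left(-13\right) = 48 \left(-13\right) = -624$)
$q{\left(t,J \right)} = -637 - 624 t$ ($q{\left(t,J \right)} = - 624 t - 637 = -637 - 624 t$)
$259901 + q{\left(-247,161 \right)} = 259901 - -153491 = 259901 + \left(-637 + 154128\right) = 259901 + 153491 = 413392$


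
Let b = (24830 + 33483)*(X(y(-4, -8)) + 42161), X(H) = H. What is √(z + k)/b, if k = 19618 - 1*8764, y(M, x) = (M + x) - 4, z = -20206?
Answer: 2*I*√2338/2457601385 ≈ 3.935e-8*I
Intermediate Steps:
y(M, x) = -4 + M + x
k = 10854 (k = 19618 - 8764 = 10854)
b = 2457601385 (b = (24830 + 33483)*((-4 - 4 - 8) + 42161) = 58313*(-16 + 42161) = 58313*42145 = 2457601385)
√(z + k)/b = √(-20206 + 10854)/2457601385 = √(-9352)*(1/2457601385) = (2*I*√2338)*(1/2457601385) = 2*I*√2338/2457601385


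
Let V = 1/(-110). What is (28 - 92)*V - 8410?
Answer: -462518/55 ≈ -8409.4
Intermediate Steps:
V = -1/110 ≈ -0.0090909
(28 - 92)*V - 8410 = (28 - 92)*(-1/110) - 8410 = -64*(-1/110) - 8410 = 32/55 - 8410 = -462518/55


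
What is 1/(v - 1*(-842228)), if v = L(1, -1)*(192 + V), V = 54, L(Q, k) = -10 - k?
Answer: 1/840014 ≈ 1.1905e-6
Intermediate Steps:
v = -2214 (v = (-10 - 1*(-1))*(192 + 54) = (-10 + 1)*246 = -9*246 = -2214)
1/(v - 1*(-842228)) = 1/(-2214 - 1*(-842228)) = 1/(-2214 + 842228) = 1/840014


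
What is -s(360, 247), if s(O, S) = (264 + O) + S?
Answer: -871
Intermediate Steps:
s(O, S) = 264 + O + S
-s(360, 247) = -(264 + 360 + 247) = -1*871 = -871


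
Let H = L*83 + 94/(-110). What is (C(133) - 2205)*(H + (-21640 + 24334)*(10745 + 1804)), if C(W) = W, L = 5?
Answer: -3852693599776/55 ≈ -7.0049e+10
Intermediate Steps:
H = 22778/55 (H = 5*83 + 94/(-110) = 415 + 94*(-1/110) = 415 - 47/55 = 22778/55 ≈ 414.15)
(C(133) - 2205)*(H + (-21640 + 24334)*(10745 + 1804)) = (133 - 2205)*(22778/55 + (-21640 + 24334)*(10745 + 1804)) = -2072*(22778/55 + 2694*12549) = -2072*(22778/55 + 33807006) = -2072*1859408108/55 = -3852693599776/55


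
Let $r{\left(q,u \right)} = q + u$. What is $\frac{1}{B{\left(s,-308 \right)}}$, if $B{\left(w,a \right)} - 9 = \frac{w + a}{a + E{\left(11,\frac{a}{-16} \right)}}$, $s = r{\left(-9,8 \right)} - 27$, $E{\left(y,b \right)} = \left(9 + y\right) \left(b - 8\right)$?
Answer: $\frac{83}{1083} \approx 0.076639$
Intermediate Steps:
$E{\left(y,b \right)} = \left(-8 + b\right) \left(9 + y\right)$ ($E{\left(y,b \right)} = \left(9 + y\right) \left(-8 + b\right) = \left(-8 + b\right) \left(9 + y\right)$)
$s = -28$ ($s = \left(-9 + 8\right) - 27 = -1 - 27 = -28$)
$B{\left(w,a \right)} = 9 + \frac{a + w}{-160 - \frac{a}{4}}$ ($B{\left(w,a \right)} = 9 + \frac{w + a}{a + \left(-72 - 88 + 9 \frac{a}{-16} + \frac{a}{-16} \cdot 11\right)} = 9 + \frac{a + w}{a + \left(-72 - 88 + 9 a \left(- \frac{1}{16}\right) + a \left(- \frac{1}{16}\right) 11\right)} = 9 + \frac{a + w}{a + \left(-72 - 88 + 9 \left(- \frac{a}{16}\right) + - \frac{a}{16} \cdot 11\right)} = 9 + \frac{a + w}{a - \left(160 + \frac{5 a}{4}\right)} = 9 + \frac{a + w}{-160 - \frac{a}{4}}$)
$\frac{1}{B{\left(s,-308 \right)}} = \frac{1}{\frac{1}{640 - 308} \left(5760 - -112 + 5 \left(-308\right)\right)} = \frac{1}{\frac{1}{332} \left(5760 + 112 - 1540\right)} = \frac{1}{\frac{1}{332} \cdot 4332} = \frac{1}{\frac{1083}{83}} = \frac{83}{1083}$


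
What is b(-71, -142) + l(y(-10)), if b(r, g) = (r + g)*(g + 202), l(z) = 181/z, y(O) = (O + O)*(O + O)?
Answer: -5111819/400 ≈ -12780.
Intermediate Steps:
y(O) = 4*O**2 (y(O) = (2*O)*(2*O) = 4*O**2)
b(r, g) = (202 + g)*(g + r) (b(r, g) = (g + r)*(202 + g) = (202 + g)*(g + r))
b(-71, -142) + l(y(-10)) = ((-142)**2 + 202*(-142) + 202*(-71) - 142*(-71)) + 181/((4*(-10)**2)) = (20164 - 28684 - 14342 + 10082) + 181/((4*100)) = -12780 + 181/400 = -5111819/400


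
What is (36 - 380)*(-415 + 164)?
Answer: 86344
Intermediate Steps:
(36 - 380)*(-415 + 164) = -344*(-251) = 86344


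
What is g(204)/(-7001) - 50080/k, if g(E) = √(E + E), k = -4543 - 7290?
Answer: 50080/11833 - 2*√102/7001 ≈ 4.2293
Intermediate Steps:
k = -11833
g(E) = √2*√E (g(E) = √(2*E) = √2*√E)
g(204)/(-7001) - 50080/k = (√2*√204)/(-7001) - 50080/(-11833) = (√2*(2*√51))*(-1/7001) - 50080*(-1/11833) = (2*√102)*(-1/7001) + 50080/11833 = -2*√102/7001 + 50080/11833 = 50080/11833 - 2*√102/7001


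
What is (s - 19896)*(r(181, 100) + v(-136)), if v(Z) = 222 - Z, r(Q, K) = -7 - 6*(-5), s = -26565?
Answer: -17701641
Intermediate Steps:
r(Q, K) = 23 (r(Q, K) = -7 + 30 = 23)
(s - 19896)*(r(181, 100) + v(-136)) = (-26565 - 19896)*(23 + (222 - 1*(-136))) = -46461*(23 + (222 + 136)) = -46461*(23 + 358) = -46461*381 = -17701641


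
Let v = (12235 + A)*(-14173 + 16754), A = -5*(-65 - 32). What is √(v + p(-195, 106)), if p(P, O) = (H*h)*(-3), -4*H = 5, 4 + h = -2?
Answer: √131321190/2 ≈ 5729.8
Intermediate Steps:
h = -6 (h = -4 - 2 = -6)
H = -5/4 (H = -¼*5 = -5/4 ≈ -1.2500)
A = 485 (A = -5*(-97) = 485)
p(P, O) = -45/2 (p(P, O) = -5/4*(-6)*(-3) = (15/2)*(-3) = -45/2)
v = 32830320 (v = (12235 + 485)*(-14173 + 16754) = 12720*2581 = 32830320)
√(v + p(-195, 106)) = √(32830320 - 45/2) = √(65660595/2) = √131321190/2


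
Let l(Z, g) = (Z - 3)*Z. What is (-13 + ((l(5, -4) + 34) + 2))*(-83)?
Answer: -2739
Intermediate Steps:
l(Z, g) = Z*(-3 + Z) (l(Z, g) = (-3 + Z)*Z = Z*(-3 + Z))
(-13 + ((l(5, -4) + 34) + 2))*(-83) = (-13 + ((5*(-3 + 5) + 34) + 2))*(-83) = (-13 + ((5*2 + 34) + 2))*(-83) = (-13 + ((10 + 34) + 2))*(-83) = (-13 + (44 + 2))*(-83) = (-13 + 46)*(-83) = 33*(-83) = -2739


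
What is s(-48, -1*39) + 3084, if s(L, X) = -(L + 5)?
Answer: 3127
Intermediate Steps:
s(L, X) = -5 - L (s(L, X) = -(5 + L) = -5 - L)
s(-48, -1*39) + 3084 = (-5 - 1*(-48)) + 3084 = (-5 + 48) + 3084 = 43 + 3084 = 3127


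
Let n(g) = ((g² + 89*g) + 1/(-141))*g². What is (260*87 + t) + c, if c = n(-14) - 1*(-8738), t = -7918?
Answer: -25712956/141 ≈ -1.8236e+5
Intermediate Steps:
n(g) = g²*(-1/141 + g² + 89*g) (n(g) = ((g² + 89*g) - 1/141)*g² = (-1/141 + g² + 89*g)*g² = g²*(-1/141 + g² + 89*g))
c = -27785938/141 (c = (-14)²*(-1/141 + (-14)² + 89*(-14)) - 1*(-8738) = 196*(-1/141 + 196 - 1246) + 8738 = 196*(-148051/141) + 8738 = -29017996/141 + 8738 = -27785938/141 ≈ -1.9706e+5)
(260*87 + t) + c = (260*87 - 7918) - 27785938/141 = (22620 - 7918) - 27785938/141 = 14702 - 27785938/141 = -25712956/141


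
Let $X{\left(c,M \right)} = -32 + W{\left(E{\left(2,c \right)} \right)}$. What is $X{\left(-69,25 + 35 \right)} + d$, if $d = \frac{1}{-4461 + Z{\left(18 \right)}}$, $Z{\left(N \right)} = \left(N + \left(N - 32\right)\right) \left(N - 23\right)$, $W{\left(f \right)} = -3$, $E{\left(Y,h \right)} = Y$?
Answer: $- \frac{156836}{4481} \approx -35.0$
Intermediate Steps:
$Z{\left(N \right)} = \left(-32 + 2 N\right) \left(-23 + N\right)$ ($Z{\left(N \right)} = \left(N + \left(-32 + N\right)\right) \left(-23 + N\right) = \left(-32 + 2 N\right) \left(-23 + N\right)$)
$X{\left(c,M \right)} = -35$ ($X{\left(c,M \right)} = -32 - 3 = -35$)
$d = - \frac{1}{4481}$ ($d = \frac{1}{-4461 + \left(736 - 1404 + 2 \cdot 18^{2}\right)} = \frac{1}{-4461 + \left(736 - 1404 + 2 \cdot 324\right)} = \frac{1}{-4461 + \left(736 - 1404 + 648\right)} = \frac{1}{-4461 - 20} = \frac{1}{-4481} = - \frac{1}{4481} \approx -0.00022316$)
$X{\left(-69,25 + 35 \right)} + d = -35 - \frac{1}{4481} = - \frac{156836}{4481}$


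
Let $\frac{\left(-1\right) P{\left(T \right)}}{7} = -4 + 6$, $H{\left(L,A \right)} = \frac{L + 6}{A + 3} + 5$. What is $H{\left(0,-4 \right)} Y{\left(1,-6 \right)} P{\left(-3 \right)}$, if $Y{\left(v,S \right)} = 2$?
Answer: $28$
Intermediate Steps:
$H{\left(L,A \right)} = 5 + \frac{6 + L}{3 + A}$ ($H{\left(L,A \right)} = \frac{6 + L}{3 + A} + 5 = 5 + \frac{6 + L}{3 + A}$)
$P{\left(T \right)} = -14$ ($P{\left(T \right)} = - 7 \left(-4 + 6\right) = \left(-7\right) 2 = -14$)
$H{\left(0,-4 \right)} Y{\left(1,-6 \right)} P{\left(-3 \right)} = \frac{21 + 0 + 5 \left(-4\right)}{3 - 4} \cdot 2 \left(-14\right) = \frac{21 + 0 - 20}{-1} \cdot 2 \left(-14\right) = \left(-1\right) 1 \cdot 2 \left(-14\right) = \left(-1\right) 2 \left(-14\right) = \left(-2\right) \left(-14\right) = 28$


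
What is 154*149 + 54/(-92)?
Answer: 1055489/46 ≈ 22945.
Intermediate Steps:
154*149 + 54/(-92) = 22946 + 54*(-1/92) = 22946 - 27/46 = 1055489/46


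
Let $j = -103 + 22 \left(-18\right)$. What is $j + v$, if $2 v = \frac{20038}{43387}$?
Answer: $- \frac{503258}{1009} \approx -498.77$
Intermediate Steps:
$v = \frac{233}{1009}$ ($v = \frac{20038 \cdot \frac{1}{43387}}{2} = \frac{1}{2} \cdot \frac{466}{1009} = \frac{233}{1009} \approx 0.23092$)
$j = -499$ ($j = -103 - 396 = -499$)
$j + v = -499 + \frac{233}{1009} = - \frac{503258}{1009}$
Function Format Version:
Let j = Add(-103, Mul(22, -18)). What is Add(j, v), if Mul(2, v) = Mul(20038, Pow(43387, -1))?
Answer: Rational(-503258, 1009) ≈ -498.77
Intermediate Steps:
v = Rational(233, 1009) (v = Mul(Rational(1, 2), Mul(20038, Pow(43387, -1))) = Mul(Rational(1, 2), Mul(20038, Rational(1, 43387))) = Mul(Rational(1, 2), Rational(466, 1009)) = Rational(233, 1009) ≈ 0.23092)
j = -499 (j = Add(-103, -396) = -499)
Add(j, v) = Add(-499, Rational(233, 1009)) = Rational(-503258, 1009)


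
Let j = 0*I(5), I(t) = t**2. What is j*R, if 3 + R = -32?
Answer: 0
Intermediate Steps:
R = -35 (R = -3 - 32 = -35)
j = 0 (j = 0*5**2 = 0*25 = 0)
j*R = 0*(-35) = 0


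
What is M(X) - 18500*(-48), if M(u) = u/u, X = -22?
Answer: 888001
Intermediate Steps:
M(u) = 1
M(X) - 18500*(-48) = 1 - 18500*(-48) = 1 - 925*(-960) = 1 + 888000 = 888001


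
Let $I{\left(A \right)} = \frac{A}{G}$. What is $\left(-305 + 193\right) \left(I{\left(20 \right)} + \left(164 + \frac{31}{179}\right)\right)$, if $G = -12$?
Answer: $- \frac{9773792}{537} \approx -18201.0$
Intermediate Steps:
$I{\left(A \right)} = - \frac{A}{12}$ ($I{\left(A \right)} = \frac{A}{-12} = A \left(- \frac{1}{12}\right) = - \frac{A}{12}$)
$\left(-305 + 193\right) \left(I{\left(20 \right)} + \left(164 + \frac{31}{179}\right)\right) = \left(-305 + 193\right) \left(\left(- \frac{1}{12}\right) 20 + \left(164 + \frac{31}{179}\right)\right) = - 112 \left(- \frac{5}{3} + \left(164 + 31 \cdot \frac{1}{179}\right)\right) = - 112 \left(- \frac{5}{3} + \left(164 + \frac{31}{179}\right)\right) = - 112 \left(- \frac{5}{3} + \frac{29387}{179}\right) = \left(-112\right) \frac{87266}{537} = - \frac{9773792}{537}$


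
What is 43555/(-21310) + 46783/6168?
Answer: 72829849/13144008 ≈ 5.5409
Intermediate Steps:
43555/(-21310) + 46783/6168 = 43555*(-1/21310) + 46783*(1/6168) = -8711/4262 + 46783/6168 = 72829849/13144008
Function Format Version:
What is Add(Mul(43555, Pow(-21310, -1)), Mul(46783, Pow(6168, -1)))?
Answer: Rational(72829849, 13144008) ≈ 5.5409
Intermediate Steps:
Add(Mul(43555, Pow(-21310, -1)), Mul(46783, Pow(6168, -1))) = Add(Mul(43555, Rational(-1, 21310)), Mul(46783, Rational(1, 6168))) = Add(Rational(-8711, 4262), Rational(46783, 6168)) = Rational(72829849, 13144008)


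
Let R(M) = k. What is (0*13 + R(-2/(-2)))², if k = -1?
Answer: 1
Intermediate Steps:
R(M) = -1
(0*13 + R(-2/(-2)))² = (0*13 - 1)² = (0 - 1)² = (-1)² = 1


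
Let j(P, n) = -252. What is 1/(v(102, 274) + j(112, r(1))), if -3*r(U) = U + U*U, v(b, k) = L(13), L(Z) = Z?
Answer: -1/239 ≈ -0.0041841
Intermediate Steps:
v(b, k) = 13
r(U) = -U/3 - U²/3 (r(U) = -(U + U*U)/3 = -(U + U²)/3 = -U/3 - U²/3)
1/(v(102, 274) + j(112, r(1))) = 1/(13 - 252) = 1/(-239) = -1/239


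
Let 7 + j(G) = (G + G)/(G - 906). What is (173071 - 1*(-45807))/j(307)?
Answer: -11918902/437 ≈ -27274.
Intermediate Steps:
j(G) = -7 + 2*G/(-906 + G) (j(G) = -7 + (G + G)/(G - 906) = -7 + (2*G)/(-906 + G) = -7 + 2*G/(-906 + G))
(173071 - 1*(-45807))/j(307) = (173071 - 1*(-45807))/(((6342 - 5*307)/(-906 + 307))) = (173071 + 45807)/(((6342 - 1535)/(-599))) = 218878/((-1/599*4807)) = 218878/(-4807/599) = 218878*(-599/4807) = -11918902/437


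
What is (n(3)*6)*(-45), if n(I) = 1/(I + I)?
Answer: -45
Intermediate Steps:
n(I) = 1/(2*I)
(n(3)*6)*(-45) = (((1/2)/3)*6)*(-45) = (((1/2)*(1/3))*6)*(-45) = ((1/6)*6)*(-45) = 1*(-45) = -45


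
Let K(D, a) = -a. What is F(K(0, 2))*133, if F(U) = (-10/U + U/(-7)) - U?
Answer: 969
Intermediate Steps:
F(U) = -10/U - 8*U/7 (F(U) = (-10/U + U*(-⅐)) - U = (-10/U - U/7) - U = -10/U - 8*U/7)
F(K(0, 2))*133 = (-10/((-1*2)) - (-8)*2/7)*133 = (-10/(-2) - 8/7*(-2))*133 = (-10*(-½) + 16/7)*133 = (5 + 16/7)*133 = (51/7)*133 = 969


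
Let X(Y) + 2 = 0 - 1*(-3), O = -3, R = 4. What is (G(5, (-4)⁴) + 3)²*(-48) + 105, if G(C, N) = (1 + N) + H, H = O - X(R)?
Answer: -3145623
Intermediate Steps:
X(Y) = 1 (X(Y) = -2 + (0 - 1*(-3)) = -2 + (0 + 3) = -2 + 3 = 1)
H = -4 (H = -3 - 1*1 = -3 - 1 = -4)
G(C, N) = -3 + N (G(C, N) = (1 + N) - 4 = -3 + N)
(G(5, (-4)⁴) + 3)²*(-48) + 105 = ((-3 + (-4)⁴) + 3)²*(-48) + 105 = ((-3 + 256) + 3)²*(-48) + 105 = (253 + 3)²*(-48) + 105 = 256²*(-48) + 105 = 65536*(-48) + 105 = -3145728 + 105 = -3145623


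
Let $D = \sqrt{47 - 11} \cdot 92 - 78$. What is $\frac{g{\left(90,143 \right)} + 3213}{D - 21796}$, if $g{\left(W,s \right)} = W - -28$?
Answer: $- \frac{3331}{21322} \approx -0.15622$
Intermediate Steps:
$g{\left(W,s \right)} = 28 + W$ ($g{\left(W,s \right)} = W + 28 = 28 + W$)
$D = 474$ ($D = \sqrt{36} \cdot 92 - 78 = 6 \cdot 92 - 78 = 552 - 78 = 474$)
$\frac{g{\left(90,143 \right)} + 3213}{D - 21796} = \frac{\left(28 + 90\right) + 3213}{474 - 21796} = \frac{118 + 3213}{-21322} = 3331 \left(- \frac{1}{21322}\right) = - \frac{3331}{21322}$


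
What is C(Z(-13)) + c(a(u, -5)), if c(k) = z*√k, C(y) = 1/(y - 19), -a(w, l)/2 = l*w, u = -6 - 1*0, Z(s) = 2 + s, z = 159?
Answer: -1/30 + 318*I*√15 ≈ -0.033333 + 1231.6*I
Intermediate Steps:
u = -6 (u = -6 + 0 = -6)
a(w, l) = -2*l*w
C(y) = 1/(-19 + y)
c(k) = 159*√k
C(Z(-13)) + c(a(u, -5)) = 1/(-19 + (2 - 13)) + 159*√(-2*(-5)*(-6)) = 1/(-19 - 11) + 159*√(-60) = 1/(-30) + 159*(2*I*√15) = -1/30 + 318*I*√15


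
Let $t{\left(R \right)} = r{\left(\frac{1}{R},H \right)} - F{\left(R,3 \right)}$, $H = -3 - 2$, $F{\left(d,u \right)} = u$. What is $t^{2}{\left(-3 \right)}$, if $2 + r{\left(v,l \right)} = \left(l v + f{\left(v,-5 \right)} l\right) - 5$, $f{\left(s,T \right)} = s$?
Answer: $\frac{400}{9} \approx 44.444$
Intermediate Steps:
$H = -5$
$r{\left(v,l \right)} = -7 + 2 l v$ ($r{\left(v,l \right)} = -2 - \left(5 - l v - v l\right) = -2 + \left(\left(l v + l v\right) - 5\right) = -2 + \left(2 l v - 5\right) = -2 + \left(-5 + 2 l v\right) = -7 + 2 l v$)
$t{\left(R \right)} = -10 - \frac{10}{R}$ ($t{\left(R \right)} = \left(-7 + 2 \left(-5\right) \frac{1}{R}\right) - 3 = \left(-7 - \frac{10}{R}\right) - 3 = -10 - \frac{10}{R}$)
$t^{2}{\left(-3 \right)} = \left(-10 - \frac{10}{-3}\right)^{2} = \left(-10 - - \frac{10}{3}\right)^{2} = \left(-10 + \frac{10}{3}\right)^{2} = \left(- \frac{20}{3}\right)^{2} = \frac{400}{9}$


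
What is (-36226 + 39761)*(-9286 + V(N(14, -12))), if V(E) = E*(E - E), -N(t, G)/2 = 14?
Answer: -32826010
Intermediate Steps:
N(t, G) = -28 (N(t, G) = -2*14 = -28)
V(E) = 0 (V(E) = E*0 = 0)
(-36226 + 39761)*(-9286 + V(N(14, -12))) = (-36226 + 39761)*(-9286 + 0) = 3535*(-9286) = -32826010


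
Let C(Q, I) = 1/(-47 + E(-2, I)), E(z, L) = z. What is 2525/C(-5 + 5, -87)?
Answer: -123725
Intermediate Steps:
C(Q, I) = -1/49 (C(Q, I) = 1/(-47 - 2) = 1/(-49) = -1/49)
2525/C(-5 + 5, -87) = 2525/(-1/49) = 2525*(-49) = -123725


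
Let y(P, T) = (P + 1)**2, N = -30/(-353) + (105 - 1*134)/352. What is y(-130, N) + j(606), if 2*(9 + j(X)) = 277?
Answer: 33541/2 ≈ 16771.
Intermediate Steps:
j(X) = 259/2 (j(X) = -9 + (1/2)*277 = -9 + 277/2 = 259/2)
N = 323/124256 (N = -30*(-1/353) + (105 - 134)*(1/352) = 30/353 - 29*1/352 = 30/353 - 29/352 = 323/124256 ≈ 0.0025995)
y(P, T) = (1 + P)**2
y(-130, N) + j(606) = (1 - 130)**2 + 259/2 = (-129)**2 + 259/2 = 16641 + 259/2 = 33541/2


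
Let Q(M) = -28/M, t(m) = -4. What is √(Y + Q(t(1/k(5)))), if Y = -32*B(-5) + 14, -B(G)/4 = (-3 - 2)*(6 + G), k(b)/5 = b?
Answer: I*√619 ≈ 24.88*I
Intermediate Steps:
k(b) = 5*b
B(G) = 120 + 20*G (B(G) = -4*(-3 - 2)*(6 + G) = -(-20)*(6 + G) = -4*(-30 - 5*G) = 120 + 20*G)
Y = -626 (Y = -32*(120 + 20*(-5)) + 14 = -32*(120 - 100) + 14 = -32*20 + 14 = -640 + 14 = -626)
√(Y + Q(t(1/k(5)))) = √(-626 - 28/(-4)) = √(-626 - 28*(-¼)) = √(-626 + 7) = √(-619) = I*√619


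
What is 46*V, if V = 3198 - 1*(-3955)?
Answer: 329038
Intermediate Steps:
V = 7153 (V = 3198 + 3955 = 7153)
46*V = 46*7153 = 329038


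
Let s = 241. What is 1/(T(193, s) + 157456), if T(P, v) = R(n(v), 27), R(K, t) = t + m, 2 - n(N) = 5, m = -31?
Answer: 1/157452 ≈ 6.3511e-6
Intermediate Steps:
n(N) = -3 (n(N) = 2 - 1*5 = 2 - 5 = -3)
R(K, t) = -31 + t (R(K, t) = t - 31 = -31 + t)
T(P, v) = -4 (T(P, v) = -31 + 27 = -4)
1/(T(193, s) + 157456) = 1/(-4 + 157456) = 1/157452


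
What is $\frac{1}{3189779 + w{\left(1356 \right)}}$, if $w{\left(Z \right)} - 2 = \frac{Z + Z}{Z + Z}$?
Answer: $\frac{1}{3189782} \approx 3.135 \cdot 10^{-7}$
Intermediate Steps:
$w{\left(Z \right)} = 3$ ($w{\left(Z \right)} = 2 + \frac{Z + Z}{Z + Z} = 2 + \frac{2 Z}{2 Z} = 2 + 2 Z \frac{1}{2 Z} = 2 + 1 = 3$)
$\frac{1}{3189779 + w{\left(1356 \right)}} = \frac{1}{3189779 + 3} = \frac{1}{3189782}$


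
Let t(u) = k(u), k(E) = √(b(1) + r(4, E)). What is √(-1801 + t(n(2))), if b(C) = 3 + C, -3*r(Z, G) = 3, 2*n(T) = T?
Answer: √(-1801 + √3) ≈ 42.418*I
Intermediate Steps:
n(T) = T/2
r(Z, G) = -1 (r(Z, G) = -⅓*3 = -1)
k(E) = √3 (k(E) = √((3 + 1) - 1) = √(4 - 1) = √3)
t(u) = √3
√(-1801 + t(n(2))) = √(-1801 + √3)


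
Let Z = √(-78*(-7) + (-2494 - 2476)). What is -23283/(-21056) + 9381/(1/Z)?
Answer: 23283/21056 + 18762*I*√1106 ≈ 1.1058 + 6.2396e+5*I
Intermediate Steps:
Z = 2*I*√1106 (Z = √(546 - 4970) = √(-4424) = 2*I*√1106 ≈ 66.513*I)
-23283/(-21056) + 9381/(1/Z) = -23283/(-21056) + 9381/(1/(2*I*√1106)) = -23283*(-1/21056) + 9381/((-I*√1106/2212)) = 23283/21056 + 9381*(2*I*√1106) = 23283/21056 + 18762*I*√1106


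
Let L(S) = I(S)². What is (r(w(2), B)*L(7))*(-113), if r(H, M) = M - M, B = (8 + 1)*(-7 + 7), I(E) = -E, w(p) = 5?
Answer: 0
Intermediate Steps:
B = 0 (B = 9*0 = 0)
L(S) = S² (L(S) = (-S)² = S²)
r(H, M) = 0
(r(w(2), B)*L(7))*(-113) = (0*7²)*(-113) = (0*49)*(-113) = 0*(-113) = 0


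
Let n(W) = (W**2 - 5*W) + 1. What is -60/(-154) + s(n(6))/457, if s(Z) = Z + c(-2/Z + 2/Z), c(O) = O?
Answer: 14249/35189 ≈ 0.40493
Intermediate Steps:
n(W) = 1 + W**2 - 5*W
s(Z) = Z (s(Z) = Z + (-2/Z + 2/Z) = Z + 0 = Z)
-60/(-154) + s(n(6))/457 = -60/(-154) + (1 + 6**2 - 5*6)/457 = -60*(-1/154) + (1 + 36 - 30)*(1/457) = 30/77 + 7*(1/457) = 30/77 + 7/457 = 14249/35189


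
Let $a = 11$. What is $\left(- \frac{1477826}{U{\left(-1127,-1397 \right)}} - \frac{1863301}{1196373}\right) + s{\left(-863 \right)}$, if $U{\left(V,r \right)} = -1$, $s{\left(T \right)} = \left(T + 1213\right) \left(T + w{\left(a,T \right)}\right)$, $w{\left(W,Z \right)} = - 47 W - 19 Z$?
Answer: $\frac{8056105931147}{1196373} \approx 6.7338 \cdot 10^{6}$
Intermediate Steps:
$s{\left(T \right)} = \left(-517 - 18 T\right) \left(1213 + T\right)$ ($s{\left(T \right)} = \left(T + 1213\right) \left(T - \left(517 + 19 T\right)\right) = \left(1213 + T\right) \left(T - \left(517 + 19 T\right)\right) = \left(1213 + T\right) \left(-517 - 18 T\right) = \left(-517 - 18 T\right) \left(1213 + T\right)$)
$\left(- \frac{1477826}{U{\left(-1127,-1397 \right)}} - \frac{1863301}{1196373}\right) + s{\left(-863 \right)} = \left(- \frac{1477826}{-1} - \frac{1863301}{1196373}\right) - \left(-18661792 + 13405842\right) = \left(\left(-1477826\right) \left(-1\right) - \frac{1863301}{1196373}\right) - -5255950 = \left(1477826 - \frac{1863301}{1196373}\right) - -5255950 = \frac{1768029261797}{1196373} + 5255950 = \frac{8056105931147}{1196373}$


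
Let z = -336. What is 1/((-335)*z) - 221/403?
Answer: -1913489/3489360 ≈ -0.54838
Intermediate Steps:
1/((-335)*z) - 221/403 = 1/(-335*(-336)) - 221/403 = -1/335*(-1/336) - 221*1/403 = 1/112560 - 17/31 = -1913489/3489360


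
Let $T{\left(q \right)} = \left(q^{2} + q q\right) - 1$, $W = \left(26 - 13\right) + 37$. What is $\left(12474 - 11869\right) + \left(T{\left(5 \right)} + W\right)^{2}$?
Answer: $10406$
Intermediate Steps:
$W = 50$ ($W = 13 + 37 = 50$)
$T{\left(q \right)} = -1 + 2 q^{2}$ ($T{\left(q \right)} = \left(q^{2} + q^{2}\right) - 1 = 2 q^{2} - 1 = -1 + 2 q^{2}$)
$\left(12474 - 11869\right) + \left(T{\left(5 \right)} + W\right)^{2} = \left(12474 - 11869\right) + \left(\left(-1 + 2 \cdot 5^{2}\right) + 50\right)^{2} = 605 + \left(\left(-1 + 2 \cdot 25\right) + 50\right)^{2} = 605 + \left(\left(-1 + 50\right) + 50\right)^{2} = 605 + \left(49 + 50\right)^{2} = 605 + 99^{2} = 605 + 9801 = 10406$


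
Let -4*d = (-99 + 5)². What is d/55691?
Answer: -2209/55691 ≈ -0.039665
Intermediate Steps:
d = -2209 (d = -(-99 + 5)²/4 = -¼*(-94)² = -¼*8836 = -2209)
d/55691 = -2209/55691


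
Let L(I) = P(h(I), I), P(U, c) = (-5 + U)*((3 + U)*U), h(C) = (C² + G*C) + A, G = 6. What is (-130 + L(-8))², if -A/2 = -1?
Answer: 22886656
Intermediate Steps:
A = 2 (A = -2*(-1) = 2)
h(C) = 2 + C² + 6*C (h(C) = (C² + 6*C) + 2 = 2 + C² + 6*C)
P(U, c) = U*(-5 + U)*(3 + U) (P(U, c) = (-5 + U)*(U*(3 + U)) = U*(-5 + U)*(3 + U))
L(I) = (2 + I² + 6*I)*(-19 + (2 + I² + 6*I)² - 12*I - 2*I²) (L(I) = (2 + I² + 6*I)*(-15 + (2 + I² + 6*I)² - 2*(2 + I² + 6*I)) = (2 + I² + 6*I)*(-15 + (2 + I² + 6*I)² + (-4 - 12*I - 2*I²)) = (2 + I² + 6*I)*(-19 + (2 + I² + 6*I)² - 12*I - 2*I²))
(-130 + L(-8))² = (-130 + (-30 + (-8)⁶ - 66*(-8) + 18*(-8)⁵ + 112*(-8)⁴ + 133*(-8)² + 264*(-8)³))² = (-130 + (-30 + 262144 + 528 + 18*(-32768) + 112*4096 + 133*64 + 264*(-512)))² = (-130 + (-30 + 262144 + 528 - 589824 + 458752 + 8512 - 135168))² = (-130 + 4914)² = 4784² = 22886656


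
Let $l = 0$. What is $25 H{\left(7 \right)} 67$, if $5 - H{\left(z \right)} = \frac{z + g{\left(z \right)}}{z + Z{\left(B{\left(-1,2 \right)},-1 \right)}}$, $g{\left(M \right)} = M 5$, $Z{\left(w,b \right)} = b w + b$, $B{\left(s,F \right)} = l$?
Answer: $-3350$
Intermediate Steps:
$B{\left(s,F \right)} = 0$
$Z{\left(w,b \right)} = b + b w$
$g{\left(M \right)} = 5 M$
$H{\left(z \right)} = 5 - \frac{6 z}{-1 + z}$ ($H{\left(z \right)} = 5 - \frac{z + 5 z}{z - \left(1 + 0\right)} = 5 - \frac{6 z}{z - 1} = 5 - \frac{6 z}{-1 + z}$)
$25 H{\left(7 \right)} 67 = 25 \frac{-5 - 7}{-1 + 7} \cdot 67 = 25 \frac{-5 - 7}{6} \cdot 67 = 25 \cdot \frac{1}{6} \left(-12\right) 67 = 25 \left(-2\right) 67 = \left(-50\right) 67 = -3350$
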